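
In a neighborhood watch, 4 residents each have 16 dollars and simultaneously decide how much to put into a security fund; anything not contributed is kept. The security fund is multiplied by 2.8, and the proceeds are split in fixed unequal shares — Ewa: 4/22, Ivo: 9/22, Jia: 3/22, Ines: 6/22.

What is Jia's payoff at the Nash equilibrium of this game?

Each unit j contributes comes back to j as 2.8 × (j's share), so j prefers to contribute only if that share exceeds 1/2.8 = 0.3571; otherwise keeping the unit dominates.
Only Ivo (9/22) clears that bar, contributing 16; the remaining 3 contribute 0. Total contributed: 16.
Jia keeps 16 and receives 2.8 × 16 × 3/22 = 6.11 from the security fund, for a payoff of 22.11.

22.11 dollars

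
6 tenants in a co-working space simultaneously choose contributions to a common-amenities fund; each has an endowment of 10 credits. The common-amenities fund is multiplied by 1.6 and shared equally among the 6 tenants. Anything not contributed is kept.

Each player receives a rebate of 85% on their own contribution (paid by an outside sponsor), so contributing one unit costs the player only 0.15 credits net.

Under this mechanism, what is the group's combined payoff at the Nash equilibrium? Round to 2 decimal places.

147.00 credits

With the mechanism, a contributed unit returns (1.6/6) / 0.15 = 1.7778 per unit of net cost to the contributor — now above 1 — so contributing fully is weakly dominant for every player.
At the Nash equilibrium everyone contributes 10. Group total payoff = 6 × (10 × 0.85 + 1.6 × 10) = 147.00.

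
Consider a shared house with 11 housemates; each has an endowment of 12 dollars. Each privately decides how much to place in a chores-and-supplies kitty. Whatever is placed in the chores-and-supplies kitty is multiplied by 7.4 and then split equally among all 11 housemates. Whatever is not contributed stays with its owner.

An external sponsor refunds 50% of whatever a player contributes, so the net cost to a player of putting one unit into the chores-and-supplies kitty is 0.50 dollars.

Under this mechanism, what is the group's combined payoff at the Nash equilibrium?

Under the mechanism each unit contributed yields (7.4/11) / 0.50 = 1.3455 back to its contributor per unit of net cost, which exceeds 1, making full contribution the dominant choice for everyone.
So the Nash equilibrium is full contribution by all 11; the group earns 11 × (12 × 0.50 + 7.4 × 12) = 1042.80.

1042.80 dollars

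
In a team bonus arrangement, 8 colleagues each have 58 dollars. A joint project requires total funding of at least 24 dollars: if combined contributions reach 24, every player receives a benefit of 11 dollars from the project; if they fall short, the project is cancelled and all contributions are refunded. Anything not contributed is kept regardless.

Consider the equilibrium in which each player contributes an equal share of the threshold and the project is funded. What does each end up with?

Equal share of the threshold: 24/8 = 3.
At this profile no one gains by cutting their contribution: any cut drops the total below 24, the project is cancelled, contributions are refunded, and the deviator ends with 58, which is less than 58 − 3 + 11 = 66. Contributing more than 3 just wastes the excess. So contributing exactly 3 is a best response.
Each player's payoff: 58 − 3 + 11 = 66.

66 dollars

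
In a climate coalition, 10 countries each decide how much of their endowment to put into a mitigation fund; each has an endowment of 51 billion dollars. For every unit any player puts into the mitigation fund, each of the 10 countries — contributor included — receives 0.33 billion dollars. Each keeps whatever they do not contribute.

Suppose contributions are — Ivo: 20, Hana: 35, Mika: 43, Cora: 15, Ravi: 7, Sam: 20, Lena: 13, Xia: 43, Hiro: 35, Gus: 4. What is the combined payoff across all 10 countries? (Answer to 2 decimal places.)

1050.50 billion dollars

Total contributed: 20 + 35 + 43 + 15 + 7 + 20 + 13 + 43 + 35 + 4 = 235; total kept: 10 × 51 − 235 = 275.
The mitigation fund pays out 0.33 × 10 × 235 = 775.50 in aggregate.
Group total = 275 + 775.50 = 1050.50.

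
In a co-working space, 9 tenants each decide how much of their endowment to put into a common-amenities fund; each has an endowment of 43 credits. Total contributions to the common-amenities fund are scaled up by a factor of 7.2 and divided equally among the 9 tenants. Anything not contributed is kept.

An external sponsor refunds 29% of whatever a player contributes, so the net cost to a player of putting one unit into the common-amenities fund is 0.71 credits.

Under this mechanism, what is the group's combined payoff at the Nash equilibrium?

Under the mechanism each unit contributed yields (7.2/9) / 0.71 = 1.1268 back to its contributor per unit of net cost, which exceeds 1, making full contribution the dominant choice for everyone.
So the Nash equilibrium is full contribution by all 9; the group earns 9 × (43 × 0.29 + 7.2 × 43) = 2898.63.

2898.63 credits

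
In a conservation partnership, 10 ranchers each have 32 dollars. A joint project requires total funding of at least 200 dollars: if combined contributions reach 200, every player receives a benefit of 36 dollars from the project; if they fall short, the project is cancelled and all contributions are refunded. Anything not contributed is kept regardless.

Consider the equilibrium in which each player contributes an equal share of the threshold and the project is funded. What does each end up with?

Equal share of the threshold: 200/10 = 20.
At this profile no one gains by cutting their contribution: any cut drops the total below 200, the project is cancelled, contributions are refunded, and the deviator ends with 32, which is less than 32 − 20 + 36 = 48. Contributing more than 20 just wastes the excess. So contributing exactly 20 is a best response.
Each player's payoff: 32 − 20 + 36 = 48.

48 dollars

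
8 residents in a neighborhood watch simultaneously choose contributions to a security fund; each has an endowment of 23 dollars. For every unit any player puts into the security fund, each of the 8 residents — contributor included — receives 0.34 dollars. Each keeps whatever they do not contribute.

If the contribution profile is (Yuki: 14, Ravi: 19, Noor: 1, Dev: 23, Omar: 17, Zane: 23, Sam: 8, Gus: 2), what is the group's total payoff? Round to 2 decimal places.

Total contributed: 14 + 19 + 1 + 23 + 17 + 23 + 8 + 2 = 107; total kept: 8 × 23 − 107 = 77.
The security fund pays out 0.34 × 8 × 107 = 291.04 in aggregate.
Group total = 77 + 291.04 = 368.04.

368.04 dollars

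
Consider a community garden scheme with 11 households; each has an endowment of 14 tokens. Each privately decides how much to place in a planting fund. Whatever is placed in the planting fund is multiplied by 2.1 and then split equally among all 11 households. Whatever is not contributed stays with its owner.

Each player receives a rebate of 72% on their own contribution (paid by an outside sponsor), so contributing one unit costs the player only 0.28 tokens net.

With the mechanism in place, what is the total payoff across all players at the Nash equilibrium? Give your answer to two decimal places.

With the mechanism, a contributed unit returns (2.1/11) / 0.28 = 0.6818 per unit of net cost — still below 1 — so contributing 0 remains dominant for every player.
Everyone keeps their endowment and the group total is 11 × 14 = 154.

154.00 tokens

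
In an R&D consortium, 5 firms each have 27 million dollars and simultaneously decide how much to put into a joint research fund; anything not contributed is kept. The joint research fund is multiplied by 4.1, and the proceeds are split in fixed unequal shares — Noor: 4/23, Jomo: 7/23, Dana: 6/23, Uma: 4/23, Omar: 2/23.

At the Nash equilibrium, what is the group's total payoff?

A player with share s gets back 4.1·s per unit contributed, so full contribution is dominant for anyone with s > 1/4.1 = 0.2439 and zero contribution is dominant for anyone below.
The shares above 0.2439 belong to Jomo and Dana, contributing 27 each; the remaining 3 contribute 0. Total contributed: 54.
The joint research fund pays out 4.1 × 54 = 221.40 in total (split across the unequal shares, but the aggregate is all that matters for the group sum).
The 3 free-riders keep 27 each, adding 81. Group total = 81 + 221.40 = 302.40.

302.40 million dollars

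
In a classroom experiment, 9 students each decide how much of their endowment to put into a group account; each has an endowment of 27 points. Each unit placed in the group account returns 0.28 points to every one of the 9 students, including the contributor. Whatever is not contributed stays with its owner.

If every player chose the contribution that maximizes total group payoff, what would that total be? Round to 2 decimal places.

Each contributed unit returns 2.520 to the group as a whole (0.28 to each of 9 players), which exceeds 1, so the social optimum is full contribution: group total = 2.520 × 243 = 612.36.

612.36 points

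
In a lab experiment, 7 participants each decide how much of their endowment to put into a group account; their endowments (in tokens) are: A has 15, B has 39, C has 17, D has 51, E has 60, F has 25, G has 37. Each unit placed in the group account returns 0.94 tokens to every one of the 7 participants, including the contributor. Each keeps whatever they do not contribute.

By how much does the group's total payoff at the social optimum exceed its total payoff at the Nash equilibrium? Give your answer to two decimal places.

1361.52 tokens

The private return per contributed unit is 0.94 < 1 for everyone, so the Nash equilibrium is zero contribution and the group total is Σ E_j = 15 + 39 + 17 + 51 + 60 + 25 + 37 = 244.
Each contributed unit returns 6.580 to the group, so the social optimum is full contribution by everyone: group total = 6.580 × 244 = 1605.52.
Efficiency loss = (6.580 − 1) × 244 = 1361.52.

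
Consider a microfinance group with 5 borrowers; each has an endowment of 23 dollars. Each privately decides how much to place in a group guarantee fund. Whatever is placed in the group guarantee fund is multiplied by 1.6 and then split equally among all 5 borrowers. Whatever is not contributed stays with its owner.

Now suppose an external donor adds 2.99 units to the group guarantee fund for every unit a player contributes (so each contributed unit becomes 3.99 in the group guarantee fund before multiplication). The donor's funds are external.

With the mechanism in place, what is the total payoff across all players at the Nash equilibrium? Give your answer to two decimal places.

With the mechanism, a contributed unit returns 1.6 × 3.99 / 5 = 1.2768 per unit of net cost to the contributor — now above 1 — so contributing fully is weakly dominant for every player.
At the Nash equilibrium everyone contributes 23. Group total payoff = 1.6 × 3.99 × 115 = 734.16.

734.16 dollars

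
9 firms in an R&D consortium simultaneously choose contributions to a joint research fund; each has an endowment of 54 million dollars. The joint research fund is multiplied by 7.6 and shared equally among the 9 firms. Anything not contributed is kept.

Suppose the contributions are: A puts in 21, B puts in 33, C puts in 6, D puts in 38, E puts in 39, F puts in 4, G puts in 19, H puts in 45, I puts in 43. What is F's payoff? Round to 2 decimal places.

259.42 million dollars

Total contributed: 21 + 33 + 6 + 38 + 39 + 4 + 19 + 45 + 43 = 248.
Each receives 7.6 × 248 / 9 = 209.42 from the joint research fund.
F keeps 54 − 4 = 50, so F's payoff is 50 + 209.42 = 259.42.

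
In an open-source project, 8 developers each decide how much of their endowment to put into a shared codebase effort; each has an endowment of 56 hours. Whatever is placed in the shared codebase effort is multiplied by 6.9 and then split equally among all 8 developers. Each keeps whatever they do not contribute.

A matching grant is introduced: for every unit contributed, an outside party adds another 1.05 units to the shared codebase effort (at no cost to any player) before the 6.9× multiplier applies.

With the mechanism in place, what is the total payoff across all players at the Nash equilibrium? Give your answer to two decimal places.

6336.96 hours

With the mechanism, a contributed unit returns 6.9 × 2.05 / 8 = 1.7681 per unit of net cost to the contributor — now above 1 — so contributing fully is weakly dominant for every player.
So the Nash equilibrium is full contribution by all 8; the group earns 6.9 × 2.05 × 448 = 6336.96.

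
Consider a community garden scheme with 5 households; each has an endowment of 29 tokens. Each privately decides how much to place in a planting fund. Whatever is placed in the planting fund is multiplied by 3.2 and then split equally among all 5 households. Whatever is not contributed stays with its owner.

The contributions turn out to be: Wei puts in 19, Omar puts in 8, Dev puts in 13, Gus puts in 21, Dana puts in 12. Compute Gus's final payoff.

Total contributed: 19 + 8 + 13 + 21 + 12 = 73.
Each receives 3.2 × 73 / 5 = 46.72 from the planting fund.
Gus keeps 29 − 21 = 8, so Gus's payoff is 8 + 46.72 = 54.72.

54.72 tokens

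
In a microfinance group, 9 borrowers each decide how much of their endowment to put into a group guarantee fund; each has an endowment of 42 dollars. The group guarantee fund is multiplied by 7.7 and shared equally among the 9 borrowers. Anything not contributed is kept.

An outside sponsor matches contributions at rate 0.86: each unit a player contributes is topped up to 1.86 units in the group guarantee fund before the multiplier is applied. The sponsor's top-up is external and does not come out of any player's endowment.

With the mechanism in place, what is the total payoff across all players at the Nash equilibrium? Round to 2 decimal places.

5413.72 dollars

The effective private return per unit is now 7.7 × 1.86 / 9 = 1.5913 > 1, so every player's dominant strategy flips to full contribution.
At the Nash equilibrium everyone contributes 42. Group total payoff = 7.7 × 1.86 × 378 = 5413.72.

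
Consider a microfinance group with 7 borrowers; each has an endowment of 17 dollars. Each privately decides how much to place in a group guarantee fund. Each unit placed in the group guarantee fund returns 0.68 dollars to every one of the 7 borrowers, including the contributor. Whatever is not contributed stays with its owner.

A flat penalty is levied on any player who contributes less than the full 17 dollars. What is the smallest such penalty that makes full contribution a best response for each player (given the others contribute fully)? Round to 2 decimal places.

Given the others contribute fully, the best deviation is to contribute 0 (any partial contribution still incurs the fine and gives up units whose private return 0.68 is below 1).
Deviating from 17 to 0 saves 17 dollars but forfeits the deviator's share of the drop in the group guarantee fund: 0.68 × 17 = 11.56.
So the deviation gain is 17 − 11.56 = 5.44, and the fine must be at least 5.44 dollars to wipe it out.

5.44 dollars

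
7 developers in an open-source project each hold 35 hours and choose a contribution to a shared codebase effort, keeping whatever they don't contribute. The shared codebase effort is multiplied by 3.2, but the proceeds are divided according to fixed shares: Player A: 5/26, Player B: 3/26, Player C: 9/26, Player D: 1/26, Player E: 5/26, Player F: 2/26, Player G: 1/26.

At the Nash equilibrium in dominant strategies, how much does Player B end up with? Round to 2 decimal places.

47.92 hours

For player j, contributing a unit is worthwhile iff 3.2 × (j's share) ≥ 1, i.e. iff j's share is at least 0.3125.
Player C alone (share 9/26) is above the threshold, contributing 35; the remaining 6 contribute 0. Total contributed: 35.
Player B keeps 35 and receives 3.2 × 35 × 3/26 = 12.92 from the shared codebase effort, for a payoff of 47.92.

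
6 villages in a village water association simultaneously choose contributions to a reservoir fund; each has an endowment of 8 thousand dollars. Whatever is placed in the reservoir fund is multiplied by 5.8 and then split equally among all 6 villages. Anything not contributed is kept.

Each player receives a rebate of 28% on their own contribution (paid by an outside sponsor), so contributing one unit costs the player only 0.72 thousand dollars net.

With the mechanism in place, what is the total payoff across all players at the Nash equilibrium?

Under the mechanism each unit contributed yields (5.8/6) / 0.72 = 1.3426 back to its contributor per unit of net cost, which exceeds 1, making full contribution the dominant choice for everyone.
At the Nash equilibrium everyone contributes 8. Group total payoff = 6 × (8 × 0.28 + 5.8 × 8) = 291.84.

291.84 thousand dollars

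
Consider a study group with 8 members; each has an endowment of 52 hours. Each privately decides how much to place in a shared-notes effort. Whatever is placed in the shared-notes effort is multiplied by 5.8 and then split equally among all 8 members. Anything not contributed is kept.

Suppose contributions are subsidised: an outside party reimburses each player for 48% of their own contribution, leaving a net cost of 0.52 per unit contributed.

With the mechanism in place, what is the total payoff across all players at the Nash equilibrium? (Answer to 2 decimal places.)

2612.48 hours

With the mechanism, a contributed unit returns (5.8/8) / 0.52 = 1.3942 per unit of net cost to the contributor — now above 1 — so contributing fully is weakly dominant for every player.
At the Nash equilibrium everyone contributes 52. Group total payoff = 8 × (52 × 0.48 + 5.8 × 52) = 2612.48.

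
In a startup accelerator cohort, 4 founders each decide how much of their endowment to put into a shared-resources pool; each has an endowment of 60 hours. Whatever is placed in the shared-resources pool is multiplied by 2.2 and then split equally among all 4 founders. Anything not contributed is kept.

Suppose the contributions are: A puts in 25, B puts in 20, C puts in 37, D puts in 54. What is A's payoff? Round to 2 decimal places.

109.80 hours

Total contributed: 25 + 20 + 37 + 54 = 136.
Each receives 2.2 × 136 / 4 = 74.80 from the shared-resources pool.
A keeps 60 − 25 = 35, so A's payoff is 35 + 74.80 = 109.80.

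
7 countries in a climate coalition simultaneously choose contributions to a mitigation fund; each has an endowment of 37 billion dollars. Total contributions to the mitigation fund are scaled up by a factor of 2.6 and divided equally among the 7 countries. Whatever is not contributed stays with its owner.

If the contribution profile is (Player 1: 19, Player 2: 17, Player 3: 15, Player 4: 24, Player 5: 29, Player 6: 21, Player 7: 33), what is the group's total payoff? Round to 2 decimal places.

Total contributed: 19 + 17 + 15 + 24 + 29 + 21 + 33 = 158; total kept: 7 × 37 − 158 = 101.
The mitigation fund pays out 2.6 × 158 = 410.80 in aggregate.
Group total = 101 + 410.80 = 511.80.

511.80 billion dollars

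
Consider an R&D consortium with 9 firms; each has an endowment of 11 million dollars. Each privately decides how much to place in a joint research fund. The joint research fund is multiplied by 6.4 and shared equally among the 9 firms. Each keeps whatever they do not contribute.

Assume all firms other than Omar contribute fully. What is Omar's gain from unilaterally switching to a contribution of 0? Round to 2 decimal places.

Switching from a contribution of 11 to 0 lets Omar keep an extra 11 million dollars, but lowers the joint research fund by 11, which costs Omar their own share of that drop: 6.4/9 × 11 = 7.82.
Net gain = 11 − 7.82 = 3.18. The private return per contributed unit (0.7111) is below 1, so free-riding is indeed the best response regardless of what the others do.

3.18 million dollars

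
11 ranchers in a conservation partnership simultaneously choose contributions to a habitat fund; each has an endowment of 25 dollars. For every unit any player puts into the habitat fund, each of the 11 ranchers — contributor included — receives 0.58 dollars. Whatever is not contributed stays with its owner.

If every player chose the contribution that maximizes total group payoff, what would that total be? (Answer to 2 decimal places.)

1754.50 dollars

Each contributed unit returns 6.380 to the group as a whole (0.58 to each of 11 players), which exceeds 1, so the social optimum is full contribution: group total = 6.380 × 275 = 1754.50.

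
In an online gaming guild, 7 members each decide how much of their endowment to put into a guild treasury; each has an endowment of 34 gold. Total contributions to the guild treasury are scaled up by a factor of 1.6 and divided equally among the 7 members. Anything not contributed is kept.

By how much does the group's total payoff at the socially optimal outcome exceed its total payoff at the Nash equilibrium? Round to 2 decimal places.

142.80 gold

Each contributed unit returns 1.6/7 = 0.2286 to its contributor — below 1 — so contributing 0 is dominant for every player. At the Nash equilibrium everyone keeps their 34, and the group total is 7 × 34 = 238.
Each contributed unit returns 1.600 to the group as a whole (0.2286 to each of 7 players), which exceeds 1, so the social optimum is full contribution: group total = 1.600 × 238 = 380.80.
Efficiency loss = 380.80 − 238 = 142.80.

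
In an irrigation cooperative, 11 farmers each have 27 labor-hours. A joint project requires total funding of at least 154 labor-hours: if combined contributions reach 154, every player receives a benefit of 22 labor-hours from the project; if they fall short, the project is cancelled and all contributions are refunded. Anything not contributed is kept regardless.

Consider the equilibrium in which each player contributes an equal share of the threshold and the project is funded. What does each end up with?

Equal share of the threshold: 154/11 = 14.
At this profile no one gains by cutting their contribution: any cut drops the total below 154, the project is cancelled, contributions are refunded, and the deviator ends with 27, which is less than 27 − 14 + 22 = 35. Contributing more than 14 just wastes the excess. So contributing exactly 14 is a best response.
Each player's payoff: 27 − 14 + 22 = 35.

35 labor-hours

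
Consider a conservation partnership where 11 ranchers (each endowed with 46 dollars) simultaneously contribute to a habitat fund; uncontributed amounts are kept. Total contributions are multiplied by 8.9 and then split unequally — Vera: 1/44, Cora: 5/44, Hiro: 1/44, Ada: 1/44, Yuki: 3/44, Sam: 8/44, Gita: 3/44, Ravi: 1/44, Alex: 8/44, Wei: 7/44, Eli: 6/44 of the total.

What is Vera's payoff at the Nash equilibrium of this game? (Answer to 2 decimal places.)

Each unit j contributes comes back to j as 8.9 × (j's share), so j prefers to contribute only if that share exceeds 1/8.9 = 0.1124; otherwise keeping the unit dominates.
Cora, Sam, Alex, Wei and Eli clear that bar, contributing 46 each; the remaining 6 contribute 0. Total contributed: 230.
Vera keeps 46 and receives 8.9 × 230 × 1/44 = 46.52 from the habitat fund, for a payoff of 92.52.

92.52 dollars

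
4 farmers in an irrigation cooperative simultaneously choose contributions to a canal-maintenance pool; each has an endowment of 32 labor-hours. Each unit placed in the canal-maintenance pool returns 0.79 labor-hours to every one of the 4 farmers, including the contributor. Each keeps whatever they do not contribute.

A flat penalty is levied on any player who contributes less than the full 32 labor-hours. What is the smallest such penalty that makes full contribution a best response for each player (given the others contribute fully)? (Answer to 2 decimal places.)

6.72 labor-hours

Given the others contribute fully, the best deviation is to contribute 0 (any partial contribution still incurs the fine and gives up units whose private return 0.79 is below 1).
Deviating from 32 to 0 saves 32 labor-hours but forfeits the deviator's share of the drop in the canal-maintenance pool: 0.79 × 32 = 25.28.
So the deviation gain is 32 − 25.28 = 6.72, and the fine must be at least 6.72 labor-hours to wipe it out.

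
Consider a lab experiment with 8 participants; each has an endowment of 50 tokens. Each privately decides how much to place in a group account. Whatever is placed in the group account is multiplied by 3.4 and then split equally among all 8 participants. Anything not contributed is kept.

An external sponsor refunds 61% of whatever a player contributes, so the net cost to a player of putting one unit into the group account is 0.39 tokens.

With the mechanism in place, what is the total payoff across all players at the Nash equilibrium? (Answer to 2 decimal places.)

1604.00 tokens

With the mechanism, a contributed unit returns (3.4/8) / 0.39 = 1.0897 per unit of net cost to the contributor — now above 1 — so contributing fully is weakly dominant for every player.
So the Nash equilibrium is full contribution by all 8; the group earns 8 × (50 × 0.61 + 3.4 × 50) = 1604.00.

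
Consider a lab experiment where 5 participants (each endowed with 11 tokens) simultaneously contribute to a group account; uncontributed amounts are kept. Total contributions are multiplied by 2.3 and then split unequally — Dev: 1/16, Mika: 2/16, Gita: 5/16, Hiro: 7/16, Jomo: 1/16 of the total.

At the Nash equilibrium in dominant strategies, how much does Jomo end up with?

A player with share s gets back 2.3·s per unit contributed, so full contribution is dominant for anyone with s > 1/2.3 = 0.4348 and zero contribution is dominant for anyone below.
The only share above 0.4348 is Hiro's 7/16, contributing 11; the remaining 4 contribute 0. Total contributed: 11.
Jomo keeps 11 and receives 2.3 × 11 × 1/16 = 1.58 from the group account, for a payoff of 12.58.

12.58 tokens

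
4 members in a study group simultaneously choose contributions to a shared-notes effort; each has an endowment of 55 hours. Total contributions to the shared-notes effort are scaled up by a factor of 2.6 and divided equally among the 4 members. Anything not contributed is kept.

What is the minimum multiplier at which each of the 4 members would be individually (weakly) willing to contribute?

4

A contributed unit returns (multiplier)/4 to its contributor.
This reaches 1 exactly when the multiplier is 4.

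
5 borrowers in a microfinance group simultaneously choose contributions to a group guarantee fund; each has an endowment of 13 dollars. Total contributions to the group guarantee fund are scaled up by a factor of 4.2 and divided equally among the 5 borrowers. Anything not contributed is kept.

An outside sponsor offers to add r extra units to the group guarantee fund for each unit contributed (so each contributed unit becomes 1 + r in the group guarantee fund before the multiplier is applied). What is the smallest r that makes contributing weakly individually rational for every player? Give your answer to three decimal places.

0.190

With matching at rate r, one contributed unit becomes (1 + r) in the group guarantee fund and returns 4.2 × (1 + r) / 5 to the contributor.
Setting this equal to 1: 1 + r = 5/4.2 = 1.1905.
So the minimum matching rate is r = 1.1905 − 1 = 0.190.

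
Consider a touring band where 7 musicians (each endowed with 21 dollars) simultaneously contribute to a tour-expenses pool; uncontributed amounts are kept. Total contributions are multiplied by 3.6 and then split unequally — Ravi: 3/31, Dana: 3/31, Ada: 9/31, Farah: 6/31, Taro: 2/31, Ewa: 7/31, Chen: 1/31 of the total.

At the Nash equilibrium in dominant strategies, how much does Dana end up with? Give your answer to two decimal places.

For player j, contributing a unit is worthwhile iff 3.6 × (j's share) ≥ 1, i.e. iff j's share is at least 0.2778.
Ada alone (share 9/31) is above the threshold, contributing 21; the remaining 6 contribute 0. Total contributed: 21.
Dana keeps 21 and receives 3.6 × 21 × 3/31 = 7.32 from the tour-expenses pool, for a payoff of 28.32.

28.32 dollars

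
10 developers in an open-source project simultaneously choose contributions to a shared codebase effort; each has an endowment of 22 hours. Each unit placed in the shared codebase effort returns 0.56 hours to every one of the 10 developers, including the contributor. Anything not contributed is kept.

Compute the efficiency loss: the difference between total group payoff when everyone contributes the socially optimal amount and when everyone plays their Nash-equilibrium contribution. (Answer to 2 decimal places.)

1012.00 hours

The private return per contributed unit is 0.56 < 1, so contributing 0 is dominant for every player. At the Nash equilibrium everyone keeps their 22, and the group total is 10 × 22 = 220.
Each contributed unit returns 5.600 to the group as a whole (0.56 to each of 10 players), which exceeds 1, so the social optimum is full contribution: group total = 5.600 × 220 = 1232.00.
Efficiency loss = 1232.00 − 220 = 1012.00.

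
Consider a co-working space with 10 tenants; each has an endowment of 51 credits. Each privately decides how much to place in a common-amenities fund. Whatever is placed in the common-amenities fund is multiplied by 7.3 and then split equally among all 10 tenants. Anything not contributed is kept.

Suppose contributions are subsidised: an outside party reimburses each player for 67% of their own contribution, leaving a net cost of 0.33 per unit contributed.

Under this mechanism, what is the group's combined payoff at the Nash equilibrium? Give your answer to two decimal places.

4064.70 credits

With the mechanism, a contributed unit returns (7.3/10) / 0.33 = 2.2121 per unit of net cost to the contributor — now above 1 — so contributing fully is weakly dominant for every player.
At the Nash equilibrium everyone contributes 51. Group total payoff = 10 × (51 × 0.67 + 7.3 × 51) = 4064.70.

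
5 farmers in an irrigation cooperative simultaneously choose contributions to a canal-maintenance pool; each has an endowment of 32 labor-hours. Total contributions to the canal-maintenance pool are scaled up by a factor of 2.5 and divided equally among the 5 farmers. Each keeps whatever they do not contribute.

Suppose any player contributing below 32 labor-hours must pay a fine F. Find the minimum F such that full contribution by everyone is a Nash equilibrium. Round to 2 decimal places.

Given the others contribute fully, the best deviation is to contribute 0 (any partial contribution still incurs the fine and gives up units whose private return 0.5000 is below 1).
Deviating from 32 to 0 saves 32 labor-hours but forfeits the deviator's share of the drop in the canal-maintenance pool: 2.5/5 × 32 = 16.00.
So the deviation gain is 32 − 16.00 = 16.00, and the fine must be at least 16.00 labor-hours to wipe it out.

16.00 labor-hours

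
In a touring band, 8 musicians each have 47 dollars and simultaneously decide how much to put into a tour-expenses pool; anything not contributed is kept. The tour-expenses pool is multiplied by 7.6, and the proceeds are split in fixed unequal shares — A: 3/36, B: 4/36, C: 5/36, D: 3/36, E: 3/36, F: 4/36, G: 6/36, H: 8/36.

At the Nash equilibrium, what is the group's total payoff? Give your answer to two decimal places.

1306.60 dollars

A player with share s gets back 7.6·s per unit contributed, so full contribution is dominant for anyone with s > 1/7.6 = 0.1316 and zero contribution is dominant for anyone below.
The shares above 0.1316 belong to C, G and H, contributing 47 each; the remaining 5 contribute 0. Total contributed: 141.
The tour-expenses pool pays out 7.6 × 141 = 1071.60 in total (split across the unequal shares, but the aggregate is all that matters for the group sum).
The 5 free-riders keep 47 each, adding 235. Group total = 235 + 1071.60 = 1306.60.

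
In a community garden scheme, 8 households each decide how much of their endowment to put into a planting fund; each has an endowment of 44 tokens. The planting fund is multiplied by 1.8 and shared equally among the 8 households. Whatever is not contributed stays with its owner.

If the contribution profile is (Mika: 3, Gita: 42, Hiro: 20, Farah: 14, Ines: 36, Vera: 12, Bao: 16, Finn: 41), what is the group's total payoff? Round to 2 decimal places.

Total contributed: 3 + 42 + 20 + 14 + 36 + 12 + 16 + 41 = 184; total kept: 8 × 44 − 184 = 168.
The planting fund pays out 1.8 × 184 = 331.20 in aggregate.
Group total = 168 + 331.20 = 499.20.

499.20 tokens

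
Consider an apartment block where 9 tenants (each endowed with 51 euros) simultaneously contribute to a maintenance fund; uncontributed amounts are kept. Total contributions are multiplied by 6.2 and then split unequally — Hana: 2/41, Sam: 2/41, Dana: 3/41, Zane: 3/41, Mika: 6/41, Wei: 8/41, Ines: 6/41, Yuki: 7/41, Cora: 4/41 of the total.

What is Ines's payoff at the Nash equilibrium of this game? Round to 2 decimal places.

For player j, contributing a unit is worthwhile iff 6.2 × (j's share) ≥ 1, i.e. iff j's share is at least 0.1613.
Wei and Yuki clear that bar, contributing 51 each; the remaining 7 contribute 0. Total contributed: 102.
Ines keeps 51 and receives 6.2 × 102 × 6/41 = 92.55 from the maintenance fund, for a payoff of 143.55.

143.55 euros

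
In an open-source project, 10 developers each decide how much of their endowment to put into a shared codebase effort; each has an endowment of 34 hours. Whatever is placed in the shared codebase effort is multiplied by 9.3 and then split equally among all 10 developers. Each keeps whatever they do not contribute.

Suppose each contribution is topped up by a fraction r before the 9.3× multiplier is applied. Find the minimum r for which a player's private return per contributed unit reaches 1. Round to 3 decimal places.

0.075

With matching at rate r, one contributed unit becomes (1 + r) in the shared codebase effort and returns 9.3 × (1 + r) / 10 to the contributor.
Setting this equal to 1: 1 + r = 10/9.3 = 1.0753.
So the minimum matching rate is r = 1.0753 − 1 = 0.075.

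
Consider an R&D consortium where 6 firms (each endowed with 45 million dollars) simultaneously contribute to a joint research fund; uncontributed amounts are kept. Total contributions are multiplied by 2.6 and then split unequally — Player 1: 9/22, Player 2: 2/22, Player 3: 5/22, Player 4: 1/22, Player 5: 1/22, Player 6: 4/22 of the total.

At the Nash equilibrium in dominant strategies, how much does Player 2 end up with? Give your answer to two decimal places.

For player j, contributing a unit is worthwhile iff 2.6 × (j's share) ≥ 1, i.e. iff j's share is at least 0.3846.
The only share above 0.3846 is Player 1's 9/22, contributing 45; the remaining 5 contribute 0. Total contributed: 45.
Player 2 keeps 45 and receives 2.6 × 45 × 2/22 = 10.64 from the joint research fund, for a payoff of 55.64.

55.64 million dollars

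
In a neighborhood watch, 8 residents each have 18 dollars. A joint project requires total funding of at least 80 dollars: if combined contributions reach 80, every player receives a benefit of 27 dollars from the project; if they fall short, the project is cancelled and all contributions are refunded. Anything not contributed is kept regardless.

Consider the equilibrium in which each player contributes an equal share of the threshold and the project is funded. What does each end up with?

35 dollars

Equal share of the threshold: 80/8 = 10.
At this profile no one gains by cutting their contribution: any cut drops the total below 80, the project is cancelled, contributions are refunded, and the deviator ends with 18, which is less than 18 − 10 + 27 = 35. Contributing more than 10 just wastes the excess. So contributing exactly 10 is a best response.
Each player's payoff: 18 − 10 + 27 = 35.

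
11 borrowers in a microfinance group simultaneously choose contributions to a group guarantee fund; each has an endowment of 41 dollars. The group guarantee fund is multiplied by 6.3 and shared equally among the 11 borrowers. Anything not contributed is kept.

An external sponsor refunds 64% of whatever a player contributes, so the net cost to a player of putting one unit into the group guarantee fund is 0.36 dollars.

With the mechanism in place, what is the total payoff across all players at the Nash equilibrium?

3129.94 dollars

Under the mechanism each unit contributed yields (6.3/11) / 0.36 = 1.5909 back to its contributor per unit of net cost, which exceeds 1, making full contribution the dominant choice for everyone.
At the Nash equilibrium everyone contributes 41. Group total payoff = 11 × (41 × 0.64 + 6.3 × 41) = 3129.94.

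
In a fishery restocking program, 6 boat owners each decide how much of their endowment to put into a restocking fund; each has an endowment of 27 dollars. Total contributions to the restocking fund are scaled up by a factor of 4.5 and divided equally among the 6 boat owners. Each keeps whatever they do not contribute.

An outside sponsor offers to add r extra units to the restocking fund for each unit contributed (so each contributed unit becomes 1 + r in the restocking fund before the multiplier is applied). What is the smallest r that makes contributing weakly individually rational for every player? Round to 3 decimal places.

With matching at rate r, one contributed unit becomes (1 + r) in the restocking fund and returns 4.5 × (1 + r) / 6 to the contributor.
Setting this equal to 1: 1 + r = 6/4.5 = 1.3333.
So the minimum matching rate is r = 1.3333 − 1 = 0.333.

0.333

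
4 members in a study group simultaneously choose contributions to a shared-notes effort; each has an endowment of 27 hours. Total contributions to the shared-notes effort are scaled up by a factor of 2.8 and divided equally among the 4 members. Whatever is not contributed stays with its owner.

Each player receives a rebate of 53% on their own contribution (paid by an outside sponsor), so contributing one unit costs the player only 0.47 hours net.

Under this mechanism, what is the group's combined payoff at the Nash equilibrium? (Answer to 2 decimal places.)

359.64 hours

The effective private return per unit is now (2.8/4) / 0.47 = 1.4894 > 1, so every player's dominant strategy flips to full contribution.
So the Nash equilibrium is full contribution by all 4; the group earns 4 × (27 × 0.53 + 2.8 × 27) = 359.64.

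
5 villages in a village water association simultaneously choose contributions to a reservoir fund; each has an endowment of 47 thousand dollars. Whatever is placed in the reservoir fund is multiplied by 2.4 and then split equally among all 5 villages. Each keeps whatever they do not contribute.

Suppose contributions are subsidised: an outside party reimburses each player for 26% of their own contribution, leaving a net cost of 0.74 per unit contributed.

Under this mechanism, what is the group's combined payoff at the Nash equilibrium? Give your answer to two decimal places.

Even with the mechanism, each unit contributed returns only (2.4/5) / 0.74 = 0.6486 per unit of net cost, so contributing nothing is still dominant.
Everyone keeps their endowment and the group total is 5 × 47 = 235.

235.00 thousand dollars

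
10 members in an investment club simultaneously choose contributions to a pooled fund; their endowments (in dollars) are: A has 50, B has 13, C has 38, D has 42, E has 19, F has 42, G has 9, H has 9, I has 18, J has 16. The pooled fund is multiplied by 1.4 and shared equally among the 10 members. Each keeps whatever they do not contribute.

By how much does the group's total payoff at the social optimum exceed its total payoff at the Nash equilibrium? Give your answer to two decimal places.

The private return per contributed unit is 1.4/10 = 0.1400 < 1 for every player regardless of endowment, so the Nash equilibrium is zero contribution and the group total is Σ E_j = 50 + 13 + 38 + 42 + 19 + 42 + 9 + 9 + 18 + 16 = 256.
Each contributed unit returns 1.400 to the group, so the social optimum is full contribution by everyone: group total = 1.400 × 256 = 358.40.
Efficiency loss = (1.400 − 1) × 256 = 102.40.

102.40 dollars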